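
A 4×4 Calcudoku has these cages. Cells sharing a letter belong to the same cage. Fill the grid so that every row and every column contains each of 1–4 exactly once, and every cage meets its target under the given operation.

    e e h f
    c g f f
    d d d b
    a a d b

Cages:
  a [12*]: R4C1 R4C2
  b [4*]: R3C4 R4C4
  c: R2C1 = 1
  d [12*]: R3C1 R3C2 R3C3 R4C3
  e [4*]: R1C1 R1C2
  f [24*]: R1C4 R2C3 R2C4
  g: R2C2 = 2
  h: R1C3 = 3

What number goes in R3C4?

Cage h is given, which forces R1C3 = 3.
C is a freebie; hence R2C1 = 1.
Cage g is given, leaving R2C2 = 2.
Row 2 now contains 2, which forces R2C3 = 4.
4 is placed in row 2, so R2C4 = 3.
4 is placed in column 3, so R3C3 = 1.
Row 3 now contains 1, which forces R3C4 = 4.
Column 3 now contains 1, leaving R4C3 = 2.
Column 4 now contains 4, which forces R4C4 = 1.
Column 1 already has 1, so R1C1 = 4.
Cage e needs two cells with product 4, which forces R1C2 = 1.
Column 4 now contains 4, leaving R1C4 = 2.
Cage d has product 12, so R3C1 = 2.
Row 3 now contains 4, which forces R3C2 = 3.
4 is placed in column 1; hence R4C1 = 3.
Column 2 now contains 3, which forces R4C2 = 4.
Completed grid: 4 1 3 2 / 1 2 4 3 / 2 3 1 4 / 3 4 2 1.

4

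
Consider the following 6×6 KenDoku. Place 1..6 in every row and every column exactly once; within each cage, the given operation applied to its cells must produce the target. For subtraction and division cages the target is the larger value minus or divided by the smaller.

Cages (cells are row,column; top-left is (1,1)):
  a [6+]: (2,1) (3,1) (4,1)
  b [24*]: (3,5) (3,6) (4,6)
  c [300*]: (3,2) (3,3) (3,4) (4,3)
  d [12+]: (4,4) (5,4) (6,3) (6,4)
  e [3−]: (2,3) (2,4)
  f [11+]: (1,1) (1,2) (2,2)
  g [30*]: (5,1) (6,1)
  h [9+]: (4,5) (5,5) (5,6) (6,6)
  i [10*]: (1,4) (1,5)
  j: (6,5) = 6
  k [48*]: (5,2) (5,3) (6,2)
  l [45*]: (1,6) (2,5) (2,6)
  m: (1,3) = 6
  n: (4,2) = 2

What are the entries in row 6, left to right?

5 4 3 1 6 2

M is a freebie, leaving (1,3) = 6.
The 3 cells of cage l must have product 45, which forces (1,6) = 3.
Cage l has product 45, which forces (2,5) = 3.
The 3 cells of cage l must have product 45, leaving (2,6) = 5.
N is a freebie, so (4,2) = 2.
The 4 cells of cage c must have product 300, leaving (4,3) = 5.
Cage j is given, so (6,5) = 6.
Cage g needs two cells with product 30, leaving (5,1) = 6.
Row 5 now contains 6, which forces (5,2) = 3.
6 is placed in row 6, which forces (6,1) = 5.
6 is placed in row 6, which forces (6,2) = 4.
Cage f needs sum 11, leaving (1,1) = 4.
The 3 cells of cage f must have sum 11, leaving (1,2) = 1.
4 is placed in column 2, so (2,2) = 6.
6 is placed in column 2; hence (3,2) = 5.
Cage k has product 48, which forces (5,3) = 4.
Column 3 already has 4, which forces (2,3) = 1.
The two cells of cage e must have difference 3, so (2,4) = 4.
Column 4 already has 4; hence (3,4) = 6.
Column 4 already has 6, leaving (4,4) = 3.
1 is placed in row 2, so (2,1) = 2.
The 3 cells of cage a must have sum 6, so (3,1) = 3.
Cage c has product 300, leaving (3,3) = 2.
Row 4 already has 3, leaving (4,1) = 1.
Row 4 already has 1; hence (4,5) = 4.
The 3 cells of cage b must have product 24, which forces (4,6) = 6.
Cage d has sum 12, which forces (5,4) = 5.
Row 5 now contains 5; hence (5,5) = 2.
Row 5 already has 2; hence (5,6) = 1.
Cage d needs sum 12, so (6,3) = 3.
Cage d needs sum 12; hence (6,4) = 1.
Column 6 now contains 1, leaving (6,6) = 2.
5 is placed in column 4, which forces (1,4) = 2.
2 is placed in column 5; hence (1,5) = 5.
Column 5 already has 4, leaving (3,5) = 1.
Column 6 now contains 1, so (3,6) = 4.
The full grid is 4 1 6 2 5 3 / 2 6 1 4 3 5 / 3 5 2 6 1 4 / 1 2 5 3 4 6 / 6 3 4 5 2 1 / 5 4 3 1 6 2.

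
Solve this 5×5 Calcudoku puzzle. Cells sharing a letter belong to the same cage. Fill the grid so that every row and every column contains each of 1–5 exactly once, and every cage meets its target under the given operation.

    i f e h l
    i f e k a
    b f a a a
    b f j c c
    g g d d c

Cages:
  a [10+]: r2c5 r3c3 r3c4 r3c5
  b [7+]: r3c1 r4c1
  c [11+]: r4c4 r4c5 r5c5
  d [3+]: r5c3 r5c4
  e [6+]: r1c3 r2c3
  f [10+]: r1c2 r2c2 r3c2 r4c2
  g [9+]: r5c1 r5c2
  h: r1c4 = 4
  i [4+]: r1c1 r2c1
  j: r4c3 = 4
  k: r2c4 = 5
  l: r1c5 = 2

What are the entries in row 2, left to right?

3 2 1 5 4

H is a freebie; hence r1c4 = 4.
L is a freebie, leaving r1c5 = 2.
Cage k is given, so r2c4 = 5.
J is a freebie; hence r4c3 = 4.
Cage e needs two cells with sum 6, which forces r1c3 = 5.
Cage e's pair has sum 6, so r2c3 = 1.
Cage c has sum 11, which forces r4c5 = 5.
Column 3 now contains 1; hence r5c3 = 2.
2 is placed in row 5, which forces r5c4 = 1.
Cage i needs two cells with sum 4; hence r1c1 = 1.
Row 1 already has 1, so r1c2 = 3.
1 is placed in row 2; hence r2c1 = 3.
Cage a needs sum 10, leaving r2c5 = 4.
Column 3 now contains 2, so r3c3 = 3.
Cage a has sum 10; hence r3c4 = 2.
The 4 cells of cage a must have sum 10; hence r3c5 = 1.
Column 1 already has 3, which forces r4c1 = 2.
2 is placed in row 4, which forces r4c2 = 1.
Column 4 already has 2, so r4c4 = 3.
4 is placed in column 5; hence r5c5 = 3.
Row 2 now contains 4; hence r2c2 = 2.
The two cells of cage b must have sum 7, leaving r3c1 = 5.
1 is placed in row 3, so r3c2 = 4.
Column 1 now contains 5; hence r5c1 = 4.
Column 2 already has 4; hence r5c2 = 5.
The full grid is 1 3 5 4 2 / 3 2 1 5 4 / 5 4 3 2 1 / 2 1 4 3 5 / 4 5 2 1 3.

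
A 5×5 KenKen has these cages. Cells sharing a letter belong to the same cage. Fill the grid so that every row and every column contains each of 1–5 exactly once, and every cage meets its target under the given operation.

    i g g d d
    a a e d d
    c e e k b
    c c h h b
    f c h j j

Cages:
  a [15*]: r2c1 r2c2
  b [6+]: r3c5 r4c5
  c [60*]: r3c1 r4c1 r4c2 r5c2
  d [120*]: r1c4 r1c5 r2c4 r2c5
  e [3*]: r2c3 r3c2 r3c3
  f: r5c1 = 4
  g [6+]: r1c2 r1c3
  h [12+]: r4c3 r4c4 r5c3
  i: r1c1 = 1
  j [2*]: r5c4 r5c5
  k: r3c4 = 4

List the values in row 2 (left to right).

3 5 1 2 4

Cage i is given, leaving r1c1 = 1.
Cage e needs product 3; hence r2c3 = 1.
Cage e needs product 3, which forces r3c2 = 1.
Cage e has product 3, which forces r3c3 = 3.
K is a freebie, leaving r3c4 = 4.
Cage f is a single given cell, leaving r5c1 = 4.
4 is placed in row 5; hence r5c3 = 5.
Row 2 needs a 4, and only r2c5 is open for it.
Cage b's pair has sum 6, which forces r3c5 = 5.
Column 5 already has 4, which forces r4c5 = 1.
Column 5 already has 1; hence r5c5 = 2.
Column 5 now contains 2, so r1c5 = 3.
Row 3 now contains 5, which forces r3c1 = 2.
The 4 cells of cage c must have product 60, leaving r4c1 = 5.
The 4 cells of cage c must have product 60, so r4c2 = 2.
Row 4 now contains 2; hence r4c3 = 4.
Row 4 already has 5, leaving r4c4 = 3.
Row 5 now contains 2, leaving r5c2 = 3.
Row 5 now contains 2; hence r5c4 = 1.
2 is placed in column 2; hence r1c2 = 4.
Column 3 already has 4, so r1c3 = 2.
Row 1 now contains 2, leaving r1c4 = 5.
Column 1 already has 5, so r2c1 = 3.
Column 2 already has 3, leaving r2c2 = 5.
Column 4 already has 5, which forces r2c4 = 2.
Completed grid: 1 4 2 5 3 / 3 5 1 2 4 / 2 1 3 4 5 / 5 2 4 3 1 / 4 3 5 1 2.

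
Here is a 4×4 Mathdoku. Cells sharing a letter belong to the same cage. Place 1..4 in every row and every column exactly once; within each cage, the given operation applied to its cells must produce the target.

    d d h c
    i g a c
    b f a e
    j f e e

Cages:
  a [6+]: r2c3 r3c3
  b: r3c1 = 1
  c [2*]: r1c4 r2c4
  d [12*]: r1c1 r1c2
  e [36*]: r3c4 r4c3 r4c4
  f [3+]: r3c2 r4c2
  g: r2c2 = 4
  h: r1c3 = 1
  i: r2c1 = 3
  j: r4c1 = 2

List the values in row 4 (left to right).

2 1 3 4

H is a freebie, so r1c3 = 1.
1 is placed in row 1, which forces r1c4 = 2.
Cage i is a single given cell; hence r2c1 = 3.
G is a freebie, so r2c2 = 4.
4 is placed in row 2; hence r2c3 = 2.
Column 4 now contains 2; hence r2c4 = 1.
Cage b is given; hence r3c1 = 1.
1 is placed in row 3, which forces r3c2 = 2.
Column 3 now contains 2, which forces r3c3 = 4.
Cage e needs product 36, so r3c4 = 3.
Cage j is given; hence r4c1 = 2.
Column 2 now contains 2, which forces r4c2 = 1.
Cage e has product 36; hence r4c3 = 3.
Cage e needs product 36, so r4c4 = 4.
Column 1 now contains 3; hence r1c1 = 4.
Column 2 already has 4, so r1c2 = 3.
Filled in: 4 3 1 2 / 3 4 2 1 / 1 2 4 3 / 2 1 3 4.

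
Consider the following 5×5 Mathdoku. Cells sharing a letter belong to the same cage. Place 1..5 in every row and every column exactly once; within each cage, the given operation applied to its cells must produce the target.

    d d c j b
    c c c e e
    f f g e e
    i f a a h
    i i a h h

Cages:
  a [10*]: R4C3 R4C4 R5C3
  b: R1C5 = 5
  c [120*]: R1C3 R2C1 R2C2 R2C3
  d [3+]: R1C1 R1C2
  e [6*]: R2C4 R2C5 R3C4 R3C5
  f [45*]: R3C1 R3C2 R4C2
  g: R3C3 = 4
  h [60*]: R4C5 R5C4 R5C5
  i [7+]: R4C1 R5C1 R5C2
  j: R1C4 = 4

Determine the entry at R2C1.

Cage j is given, which forces R1C4 = 4.
Cage b is a single given cell, leaving R1C5 = 5.
The 3 cells of cage f must have product 45; hence R3C1 = 3.
Cage f needs product 45, so R3C2 = 5.
Cage g is a single given cell, leaving R3C3 = 4.
Cage f needs product 45, so R4C2 = 3.
3 is placed in row 4; hence R4C5 = 4.
Column 5 already has 4, so R5C5 = 3.
Cage e has product 6, leaving R2C4 = 3.
The 4 cells of cage e must have product 6, so R2C5 = 1.
The 4 cells of cage e must have product 6; hence R3C4 = 1.
Cage e has product 6, which forces R3C5 = 2.
Row 5 already has 3, leaving R5C4 = 5.
Cage c needs product 120, which forces R1C3 = 3.
The 3 cells of cage a must have product 10, leaving R4C3 = 5.
Column 4 already has 5; hence R4C4 = 2.
Cage a needs product 10; hence R5C3 = 1.
The 4 cells of cage c must have product 120, which forces R2C1 = 5.
The 4 cells of cage c must have product 120, so R2C2 = 4.
5 is placed in column 3, leaving R2C3 = 2.
Row 4 now contains 2, which forces R4C1 = 1.
Column 2 now contains 4, so R5C2 = 2.
Column 1 now contains 1; hence R1C1 = 2.
Column 2 already has 2, so R1C2 = 1.
2 is placed in row 5, which forces R5C1 = 4.
Filled in: 2 1 3 4 5 / 5 4 2 3 1 / 3 5 4 1 2 / 1 3 5 2 4 / 4 2 1 5 3.

5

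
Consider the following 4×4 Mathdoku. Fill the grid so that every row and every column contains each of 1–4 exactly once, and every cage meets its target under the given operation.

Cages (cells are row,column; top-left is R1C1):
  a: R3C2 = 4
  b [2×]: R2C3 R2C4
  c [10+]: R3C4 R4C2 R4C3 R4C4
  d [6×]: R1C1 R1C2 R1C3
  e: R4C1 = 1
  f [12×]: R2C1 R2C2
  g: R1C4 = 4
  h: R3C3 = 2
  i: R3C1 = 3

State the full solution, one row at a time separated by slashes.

Cage g is a single given cell; hence R1C4 = 4.
Cage i is given, which forces R3C1 = 3.
Cage a is a single given cell, leaving R3C2 = 4.
Cage h is given, so R3C3 = 2.
2 is placed in row 3; hence R3C4 = 1.
E is a freebie, which forces R4C1 = 1.
Column 1 already has 1; hence R1C1 = 2.
Column 1 already has 3; hence R2C1 = 4.
Column 2 now contains 4, which forces R2C2 = 3.
Column 3 now contains 2; hence R2C3 = 1.
Column 4 already has 1, so R2C4 = 2.
Column 2 now contains 3, so R4C2 = 2.
Cage c has sum 10; hence R4C3 = 4.
Column 4 already has 2; hence R4C4 = 3.
Column 2 now contains 3; hence R1C2 = 1.
Column 3 already has 1, so R1C3 = 3.

2 1 3 4 / 4 3 1 2 / 3 4 2 1 / 1 2 4 3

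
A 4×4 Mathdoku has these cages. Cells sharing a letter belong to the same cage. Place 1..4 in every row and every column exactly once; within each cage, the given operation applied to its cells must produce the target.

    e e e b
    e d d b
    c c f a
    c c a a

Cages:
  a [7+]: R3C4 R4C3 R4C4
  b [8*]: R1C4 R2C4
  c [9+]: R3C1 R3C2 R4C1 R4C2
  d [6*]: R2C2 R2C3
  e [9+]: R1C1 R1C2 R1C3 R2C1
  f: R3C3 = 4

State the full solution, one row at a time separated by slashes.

F is a freebie, which forces R3C3 = 4.
Row 2 needs a 1, and only R2C1 is open for it.
In row 1, 2 can only go at R1C4, so R1C4 = 2.
Column 4 now contains 2; hence R2C4 = 4.
Column 4 already has 4, leaving R4C4 = 1.
Cage c needs sum 9, so R3C2 = 1.
Column 4 now contains 1, which forces R3C4 = 3.
Cage a has sum 7, so R4C3 = 3.
3 is placed in column 3, so R1C3 = 1.
The two cells of cage d must have product 6; hence R2C2 = 3.
3 is placed in column 3, which forces R2C3 = 2.
Row 3 already has 3; hence R3C1 = 2.
Cage c needs sum 9, which forces R4C1 = 4.
Row 4 now contains 3, so R4C2 = 2.
4 is placed in column 1, so R1C1 = 3.
3 is placed in column 2, so R1C2 = 4.

3 4 1 2 / 1 3 2 4 / 2 1 4 3 / 4 2 3 1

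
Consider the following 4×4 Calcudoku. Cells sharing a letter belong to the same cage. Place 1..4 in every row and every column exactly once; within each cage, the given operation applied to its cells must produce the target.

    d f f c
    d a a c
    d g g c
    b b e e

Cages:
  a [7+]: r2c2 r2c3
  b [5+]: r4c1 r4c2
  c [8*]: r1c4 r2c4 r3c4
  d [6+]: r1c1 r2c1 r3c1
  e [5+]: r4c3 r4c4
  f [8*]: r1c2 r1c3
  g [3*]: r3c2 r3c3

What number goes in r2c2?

The only place for 3 in row 1 is r1c1.
In row 1, 1 can only go at r1c4, so r1c4 = 1.
The only place for 1 in row 2 is r2c1.
Column 1 now contains 1, so r3c1 = 2.
2 is placed in row 3, leaving r3c4 = 4.
Column 1 already has 2; hence r4c1 = 4.
Column 4 now contains 4, which forces r2c4 = 2.
Cage b needs two cells with sum 5; hence r4c2 = 1.
Column 4 already has 2, which forces r4c4 = 3.
Column 2 now contains 1, which forces r3c2 = 3.
Cage g needs two cells with product 3; hence r3c3 = 1.
Row 4 already has 3, which forces r4c3 = 2.
The two cells of cage f must have product 8, which forces r1c2 = 2.
2 is placed in column 3, which forces r1c3 = 4.
Column 2 already has 3; hence r2c2 = 4.
Cage a needs two cells with sum 7; hence r2c3 = 3.
Filled in: 3 2 4 1 / 1 4 3 2 / 2 3 1 4 / 4 1 2 3.

4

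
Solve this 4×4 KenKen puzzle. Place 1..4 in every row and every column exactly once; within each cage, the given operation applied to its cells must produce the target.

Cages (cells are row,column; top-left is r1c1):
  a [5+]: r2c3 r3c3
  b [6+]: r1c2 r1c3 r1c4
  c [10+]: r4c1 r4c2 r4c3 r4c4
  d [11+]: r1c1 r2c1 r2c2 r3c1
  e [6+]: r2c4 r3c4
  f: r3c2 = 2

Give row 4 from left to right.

2 4 3 1

Cage f is given, leaving r3c2 = 2.
Row 3 already has 2, leaving r3c4 = 4.
4 is placed in column 4, leaving r2c4 = 2.
Cage b needs sum 6; hence r1c3 = 2.
Cage d has sum 11, leaving r2c2 = 3.
Row 2 already has 2, leaving r2c3 = 4.
Cage a needs two cells with sum 5; hence r3c3 = 1.
Column 3 now contains 1, so r4c3 = 3.
Row 4 now contains 3, so r4c4 = 1.
Cage d needs sum 11, which forces r1c1 = 4.
Column 2 now contains 3, so r1c2 = 1.
Column 4 now contains 1, leaving r1c4 = 3.
Row 2 already has 4, so r2c1 = 1.
1 is placed in row 3, which forces r3c1 = 3.
Cage c needs sum 10; hence r4c1 = 2.
1 is placed in row 4, leaving r4c2 = 4.
Completed grid: 4 1 2 3 / 1 3 4 2 / 3 2 1 4 / 2 4 3 1.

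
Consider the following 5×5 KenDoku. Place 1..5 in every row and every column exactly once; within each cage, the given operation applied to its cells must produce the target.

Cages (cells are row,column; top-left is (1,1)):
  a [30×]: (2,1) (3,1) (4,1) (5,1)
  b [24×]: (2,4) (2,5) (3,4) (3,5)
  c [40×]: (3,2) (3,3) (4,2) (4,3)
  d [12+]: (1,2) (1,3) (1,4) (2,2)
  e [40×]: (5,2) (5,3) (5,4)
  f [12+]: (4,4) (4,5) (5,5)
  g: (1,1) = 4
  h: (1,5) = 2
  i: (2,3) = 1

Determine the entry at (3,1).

2

Cage g is a single given cell; hence (1,1) = 4.
Cage h is a single given cell; hence (1,5) = 2.
Cage i is given, so (2,3) = 1.
The 4 cells of cage d must have sum 12; hence (2,2) = 3.
Row 2 now contains 3; hence (2,5) = 4.
4 is placed in row 2, which forces (2,4) = 2.
Cage f has sum 12, so (4,4) = 4.
4 is placed in column 4, leaving (5,4) = 5.
Row 5 already has 5; hence (5,5) = 3.
2 is placed in row 2, so (2,1) = 5.
Cage b has product 24; hence (3,4) = 3.
Column 5 already has 3; hence (3,5) = 1.
Column 5 already has 3, leaving (4,5) = 5.
Cage d has sum 12, so (1,2) = 5.
Cage d has sum 12; hence (1,3) = 3.
Column 4 now contains 3; hence (1,4) = 1.
1 is placed in row 3; hence (3,1) = 2.
5 is placed in column 2, which forces (3,2) = 4.
4 is placed in row 3, leaving (3,3) = 5.
Cage a needs product 30, so (4,1) = 3.
Cage c has product 40; hence (4,2) = 1.
5 is placed in row 4; hence (4,3) = 2.
Cage a needs product 30, leaving (5,1) = 1.
Column 2 already has 4; hence (5,2) = 2.
Column 3 already has 2, so (5,3) = 4.
The full grid is 4 5 3 1 2 / 5 3 1 2 4 / 2 4 5 3 1 / 3 1 2 4 5 / 1 2 4 5 3.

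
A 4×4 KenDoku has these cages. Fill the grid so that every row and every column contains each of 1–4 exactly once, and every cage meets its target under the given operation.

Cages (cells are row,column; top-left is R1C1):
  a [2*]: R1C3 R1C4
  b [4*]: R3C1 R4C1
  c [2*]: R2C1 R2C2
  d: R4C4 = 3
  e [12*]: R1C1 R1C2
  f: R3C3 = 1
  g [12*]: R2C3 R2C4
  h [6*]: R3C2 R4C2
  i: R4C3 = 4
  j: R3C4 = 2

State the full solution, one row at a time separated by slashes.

3 4 2 1 / 2 1 3 4 / 4 3 1 2 / 1 2 4 3

F is a freebie; hence R3C3 = 1.
Cage j is a single given cell, leaving R3C4 = 2.
I is a freebie, which forces R4C3 = 4.
Cage d is a single given cell; hence R4C4 = 3.
1 is placed in column 3, so R1C3 = 2.
Column 4 now contains 2, so R1C4 = 1.
Column 3 now contains 4, which forces R2C3 = 3.
Column 4 already has 3, so R2C4 = 4.
Row 3 already has 1; hence R3C1 = 4.
Row 3 already has 2, so R3C2 = 3.
4 is placed in row 4, leaving R4C1 = 1.
3 is placed in row 4, so R4C2 = 2.
4 is placed in column 1, so R1C1 = 3.
Column 2 now contains 3, which forces R1C2 = 4.
Column 1 already has 1, leaving R2C1 = 2.
2 is placed in column 2, which forces R2C2 = 1.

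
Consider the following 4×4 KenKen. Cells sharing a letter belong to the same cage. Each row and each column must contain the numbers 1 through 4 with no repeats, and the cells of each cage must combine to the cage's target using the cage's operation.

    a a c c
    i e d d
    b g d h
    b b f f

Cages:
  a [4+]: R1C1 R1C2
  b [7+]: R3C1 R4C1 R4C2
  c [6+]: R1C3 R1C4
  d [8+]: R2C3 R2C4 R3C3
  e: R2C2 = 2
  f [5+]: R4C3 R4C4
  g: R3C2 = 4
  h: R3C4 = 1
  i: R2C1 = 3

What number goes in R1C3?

Cage i is a single given cell; hence R2C1 = 3.
Cage e is a single given cell; hence R2C2 = 2.
Cage g is a single given cell, leaving R3C2 = 4.
H is a freebie, leaving R3C4 = 1.
Column 1 already has 3; hence R1C1 = 1.
The two cells of cage a must have sum 4, which forces R1C2 = 3.
The 3 cells of cage d must have sum 8, so R2C3 = 1.
Column 4 already has 1, leaving R2C4 = 4.
Row 3 now contains 1, which forces R3C1 = 2.
Cage d needs sum 8, leaving R3C3 = 3.
The 3 cells of cage b must have sum 7, which forces R4C1 = 4.
Cage b needs sum 7; hence R4C2 = 1.
Column 3 already has 3, leaving R4C3 = 2.
Row 4 already has 2, leaving R4C4 = 3.
Column 3 already has 2, which forces R1C3 = 4.
Column 4 now contains 4, leaving R1C4 = 2.
Completed grid: 1 3 4 2 / 3 2 1 4 / 2 4 3 1 / 4 1 2 3.

4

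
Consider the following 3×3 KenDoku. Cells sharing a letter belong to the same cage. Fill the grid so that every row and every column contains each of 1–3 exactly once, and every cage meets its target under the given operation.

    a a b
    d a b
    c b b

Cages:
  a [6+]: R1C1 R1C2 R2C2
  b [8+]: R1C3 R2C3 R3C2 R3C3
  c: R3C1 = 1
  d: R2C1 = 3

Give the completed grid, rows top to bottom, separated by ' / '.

2 3 1 / 3 1 2 / 1 2 3

D is a freebie, so R2C1 = 3.
Cage c is given, leaving R3C1 = 1.
The 4 cells of cage b must have sum 8, so R3C2 = 2.
Row 3 already has 1, which forces R3C3 = 3.
Column 1 now contains 1; hence R1C1 = 2.
Cage a has sum 6, leaving R1C2 = 3.
Row 1 now contains 2; hence R1C3 = 1.
2 is placed in column 2; hence R2C2 = 1.
Column 3 now contains 1; hence R2C3 = 2.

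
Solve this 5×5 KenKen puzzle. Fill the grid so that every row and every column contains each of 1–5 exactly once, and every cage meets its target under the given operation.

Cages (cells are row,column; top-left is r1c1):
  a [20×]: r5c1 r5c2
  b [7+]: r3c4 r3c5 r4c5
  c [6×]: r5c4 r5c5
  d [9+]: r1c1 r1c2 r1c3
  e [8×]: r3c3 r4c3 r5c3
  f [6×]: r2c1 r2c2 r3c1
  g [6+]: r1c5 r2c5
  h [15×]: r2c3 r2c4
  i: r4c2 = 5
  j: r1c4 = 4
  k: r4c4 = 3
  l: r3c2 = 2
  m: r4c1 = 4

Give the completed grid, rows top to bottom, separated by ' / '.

Cage j is a single given cell, so r1c4 = 4.
Cage l is a single given cell, so r3c2 = 2.
M is a freebie; hence r4c1 = 4.
Cage i is given, so r4c2 = 5.
K is a freebie, leaving r4c4 = 3.
4 is placed in column 1, leaving r5c1 = 5.
5 is placed in column 2; hence r5c2 = 4.
Column 4 already has 3, so r5c4 = 2.
Row 5 already has 2; hence r5c5 = 3.
Cage d needs sum 9, so r1c3 = 5.
Cage f has product 6, which forces r2c1 = 2.
The two cells of cage h must have product 15, which forces r2c3 = 3.
Column 4 already has 3, which forces r2c4 = 5.
The 3 cells of cage e must have product 8, so r3c3 = 4.
Column 4 already has 3, leaving r3c4 = 1.
4 is placed in row 3, leaving r3c5 = 5.
Cage e needs product 8, so r4c3 = 2.
Row 4 already has 2, so r4c5 = 1.
Row 5 already has 2, leaving r5c3 = 1.
1 is placed in column 5, which forces r1c5 = 2.
Row 2 already has 3, so r2c2 = 1.
1 is placed in column 5; hence r2c5 = 4.
Row 3 now contains 1, so r3c1 = 3.
3 is placed in column 1, leaving r1c1 = 1.
Column 2 already has 1, which forces r1c2 = 3.

1 3 5 4 2 / 2 1 3 5 4 / 3 2 4 1 5 / 4 5 2 3 1 / 5 4 1 2 3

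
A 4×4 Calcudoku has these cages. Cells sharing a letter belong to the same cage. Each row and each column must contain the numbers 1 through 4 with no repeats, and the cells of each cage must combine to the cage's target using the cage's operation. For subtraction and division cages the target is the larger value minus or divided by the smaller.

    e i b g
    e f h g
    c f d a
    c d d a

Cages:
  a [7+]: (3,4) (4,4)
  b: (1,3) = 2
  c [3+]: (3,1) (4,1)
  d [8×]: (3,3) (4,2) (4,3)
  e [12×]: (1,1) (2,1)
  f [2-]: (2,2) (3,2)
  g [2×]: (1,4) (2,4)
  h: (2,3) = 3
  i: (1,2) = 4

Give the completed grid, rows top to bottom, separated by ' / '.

3 4 2 1 / 4 1 3 2 / 2 3 1 4 / 1 2 4 3

Cage i is given, so (1,2) = 4.
Cage b is given, which forces (1,3) = 2.
2 is placed in row 1, so (1,4) = 1.
Cage h is given, so (2,3) = 3.
Column 4 already has 1, which forces (2,4) = 2.
Row 1 already has 4, leaving (1,1) = 3.
Row 2 now contains 3, which forces (2,1) = 4.
Row 2 already has 2, which forces (2,2) = 1.
The two cells of cage f must have difference 2; hence (3,2) = 3.
3 is placed in row 3, so (3,4) = 4.
Cage d needs product 8, leaving (4,2) = 2.
4 is placed in column 4, leaving (4,4) = 3.
Cage c's pair has sum 3, so (3,1) = 2.
Row 3 already has 4, leaving (3,3) = 1.
2 is placed in row 4, leaving (4,1) = 1.
The 3 cells of cage d must have product 8; hence (4,3) = 4.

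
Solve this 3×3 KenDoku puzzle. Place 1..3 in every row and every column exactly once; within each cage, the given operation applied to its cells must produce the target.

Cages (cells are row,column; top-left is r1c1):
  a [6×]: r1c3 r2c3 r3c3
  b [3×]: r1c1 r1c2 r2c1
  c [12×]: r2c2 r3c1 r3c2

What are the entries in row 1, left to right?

3 1 2

Cage b has product 3, leaving r1c1 = 3.
Cage b has product 3; hence r1c2 = 1.
Row 1 already has 1, so r1c3 = 2.
Cage b has product 3; hence r2c1 = 1.
The 3 cells of cage c must have product 12; hence r2c2 = 2.
Row 2 now contains 1, leaving r2c3 = 3.
Cage c needs product 12, so r3c1 = 2.
Cage c has product 12, which forces r3c2 = 3.
Column 3 now contains 3, which forces r3c3 = 1.
Completed grid: 3 1 2 / 1 2 3 / 2 3 1.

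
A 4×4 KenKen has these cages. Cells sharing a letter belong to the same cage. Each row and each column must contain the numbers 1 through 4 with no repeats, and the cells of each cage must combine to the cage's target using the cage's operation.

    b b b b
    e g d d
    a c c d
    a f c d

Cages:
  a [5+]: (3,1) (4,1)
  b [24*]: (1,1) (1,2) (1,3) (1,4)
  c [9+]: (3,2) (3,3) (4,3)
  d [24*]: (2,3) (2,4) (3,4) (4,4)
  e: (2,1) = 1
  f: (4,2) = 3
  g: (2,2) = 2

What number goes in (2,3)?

Cage e is a single given cell; hence (2,1) = 1.
Cage g is given, leaving (2,2) = 2.
Cage f is a single given cell, which forces (4,2) = 3.
Cage a needs two cells with sum 5, so (3,1) = 3.
3 is placed in column 2; hence (3,2) = 4.
Row 3 now contains 3; hence (3,3) = 1.
Row 3 already has 1, so (3,4) = 2.
Cage a's pair has sum 5; hence (4,1) = 2.
Row 4 now contains 2, so (4,3) = 4.
2 is placed in column 4, which forces (4,4) = 1.
2 is placed in column 1, leaving (1,1) = 4.
Column 2 now contains 4, leaving (1,2) = 1.
The 4 cells of cage b must have product 24, which forces (1,3) = 2.
Cage b needs product 24, which forces (1,4) = 3.
Column 3 now contains 4, which forces (2,3) = 3.
Cage d needs product 24; hence (2,4) = 4.
Filled in: 4 1 2 3 / 1 2 3 4 / 3 4 1 2 / 2 3 4 1.

3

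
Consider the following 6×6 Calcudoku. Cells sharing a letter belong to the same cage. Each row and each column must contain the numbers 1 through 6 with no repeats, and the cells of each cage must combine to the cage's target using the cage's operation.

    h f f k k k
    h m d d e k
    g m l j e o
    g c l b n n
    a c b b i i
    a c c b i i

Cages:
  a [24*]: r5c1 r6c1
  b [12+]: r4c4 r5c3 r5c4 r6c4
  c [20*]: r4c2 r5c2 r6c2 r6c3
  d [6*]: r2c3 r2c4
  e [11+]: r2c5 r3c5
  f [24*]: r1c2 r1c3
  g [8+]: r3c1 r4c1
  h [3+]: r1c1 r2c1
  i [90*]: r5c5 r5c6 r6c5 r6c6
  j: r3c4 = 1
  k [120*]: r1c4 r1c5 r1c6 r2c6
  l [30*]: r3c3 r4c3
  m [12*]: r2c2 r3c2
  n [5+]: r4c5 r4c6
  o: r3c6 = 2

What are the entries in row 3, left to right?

Cage j is a single given cell; hence r3c4 = 1.
O is a freebie; hence r3c6 = 2.
Row 3 needs a 4, and only r3c2 is open for it.
4 is placed in column 2; hence r1c2 = 6.
Cage f's pair has product 24, which forces r1c3 = 4.
Cage m needs two cells with product 12; hence r2c2 = 3.
Cage c has product 20, leaving r6c3 = 2.
2 is placed in column 3, leaving r2c3 = 1.
The two cells of cage d must have product 6, which forces r2c4 = 6.
Row 2 now contains 6; hence r2c5 = 5.
Cage k needs product 120, so r2c6 = 4.
Column 5 now contains 5, which forces r3c5 = 6.
Column 3 now contains 1; hence r5c3 = 3.
The two cells of cage h must have sum 3, leaving r1c1 = 1.
Row 2 now contains 1, which forces r2c1 = 2.
Row 3 now contains 6, so r3c3 = 5.
Cage l's pair has product 30, leaving r4c3 = 6.
Cage i has product 90, which forces r5c5 = 1.
The 4 cells of cage i must have product 90, which forces r6c5 = 3.
Column 5 now contains 3, leaving r1c5 = 2.
5 is placed in row 3, which forces r3c1 = 3.
Cage g needs two cells with sum 8, leaving r4c1 = 5.
The 4 cells of cage b must have sum 12, so r4c4 = 3.
Column 5 now contains 2, so r4c5 = 4.
Row 4 already has 3; hence r4c6 = 1.
Cage b has sum 12, which forces r5c4 = 2.
3 is placed in row 6, so r6c4 = 4.
Column 4 already has 3, which forces r1c4 = 5.
Cage k needs product 120, which forces r1c6 = 3.
Row 4 now contains 1, so r4c2 = 2.
The two cells of cage a must have product 24, which forces r5c1 = 4.
Row 5 now contains 2, which forces r5c2 = 5.
Row 5 now contains 5; hence r5c6 = 6.
Row 6 already has 4, which forces r6c1 = 6.
Cage c has product 20, leaving r6c2 = 1.
Column 6 already has 6, which forces r6c6 = 5.
Filled in: 1 6 4 5 2 3 / 2 3 1 6 5 4 / 3 4 5 1 6 2 / 5 2 6 3 4 1 / 4 5 3 2 1 6 / 6 1 2 4 3 5.

3 4 5 1 6 2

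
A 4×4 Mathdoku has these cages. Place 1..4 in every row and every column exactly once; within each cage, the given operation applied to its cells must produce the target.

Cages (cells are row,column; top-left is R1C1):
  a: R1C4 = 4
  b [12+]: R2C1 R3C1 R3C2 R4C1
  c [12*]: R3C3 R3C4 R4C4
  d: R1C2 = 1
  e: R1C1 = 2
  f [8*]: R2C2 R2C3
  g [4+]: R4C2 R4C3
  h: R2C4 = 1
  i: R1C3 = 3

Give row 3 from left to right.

E is a freebie; hence R1C1 = 2.
D is a freebie, so R1C2 = 1.
I is a freebie, so R1C3 = 3.
Cage a is a single given cell, leaving R1C4 = 4.
Cage h is given, so R2C4 = 1.
Column 4 already has 1; hence R3C4 = 3.
Column 2 now contains 1; hence R4C2 = 3.
3 is placed in column 3, so R4C3 = 1.
Column 4 now contains 3, which forces R4C4 = 2.
Cage b has sum 12, which forces R2C1 = 3.
The 4 cells of cage b must have sum 12, so R3C1 = 1.
Row 3 already has 3, so R3C2 = 4.
Cage c needs product 12, leaving R3C3 = 2.
Row 4 now contains 1, leaving R4C1 = 4.
4 is placed in column 2, so R2C2 = 2.
Column 3 already has 2, so R2C3 = 4.
The full grid is 2 1 3 4 / 3 2 4 1 / 1 4 2 3 / 4 3 1 2.

1 4 2 3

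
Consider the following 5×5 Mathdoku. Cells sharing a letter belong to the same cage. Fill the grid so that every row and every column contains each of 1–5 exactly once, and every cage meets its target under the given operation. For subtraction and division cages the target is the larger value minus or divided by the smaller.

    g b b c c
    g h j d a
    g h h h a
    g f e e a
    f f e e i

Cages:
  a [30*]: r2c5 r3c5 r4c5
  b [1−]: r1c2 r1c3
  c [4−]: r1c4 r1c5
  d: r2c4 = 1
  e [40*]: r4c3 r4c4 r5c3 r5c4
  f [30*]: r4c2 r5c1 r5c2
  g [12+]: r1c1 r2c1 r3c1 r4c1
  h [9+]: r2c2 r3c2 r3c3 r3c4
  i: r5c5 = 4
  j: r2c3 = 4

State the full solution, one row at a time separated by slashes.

2 4 3 5 1 / 5 3 4 1 2 / 4 1 2 3 5 / 1 2 5 4 3 / 3 5 1 2 4

J is a freebie, leaving r2c3 = 4.
Cage d is a single given cell, which forces r2c4 = 1.
I is a freebie, leaving r5c5 = 4.
Column 4 already has 1, so r1c4 = 5.
The two cells of cage c must have difference 4, so r1c5 = 1.
Cage e has product 40, leaving r4c4 = 4.
Column 4 already has 5; hence r5c4 = 2.
Cage h needs sum 9; hence r2c2 = 3.
Column 4 already has 2; hence r3c4 = 3.
Cage f needs product 30, so r4c2 = 2.
3 is placed in column 2; hence r5c2 = 5.
5 is placed in row 5, leaving r5c3 = 1.
Column 2 now contains 2, leaving r1c2 = 4.
The two cells of cage b must have difference 1, which forces r1c3 = 3.
Column 2 now contains 2; hence r3c2 = 1.
Column 3 now contains 1, which forces r3c3 = 2.
Row 3 now contains 2, which forces r3c5 = 5.
Column 3 now contains 1, which forces r4c3 = 5.
The 3 cells of cage a must have product 30, which forces r4c5 = 3.
5 is placed in row 5; hence r5c1 = 3.
Row 1 already has 4, which forces r1c1 = 2.
Cage g needs sum 12; hence r2c1 = 5.
Column 5 already has 5, which forces r2c5 = 2.
5 is placed in row 3, which forces r3c1 = 4.
Row 4 already has 5, which forces r4c1 = 1.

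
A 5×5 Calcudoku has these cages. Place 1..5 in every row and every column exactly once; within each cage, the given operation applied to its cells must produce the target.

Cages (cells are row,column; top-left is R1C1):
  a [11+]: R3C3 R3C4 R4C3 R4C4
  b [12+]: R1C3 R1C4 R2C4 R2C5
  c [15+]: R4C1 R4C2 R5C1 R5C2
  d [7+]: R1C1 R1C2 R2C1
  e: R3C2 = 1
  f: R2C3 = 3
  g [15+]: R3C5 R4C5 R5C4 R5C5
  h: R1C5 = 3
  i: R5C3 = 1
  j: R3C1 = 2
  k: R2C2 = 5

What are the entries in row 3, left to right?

H is a freebie, so R1C5 = 3.
Cage k is a single given cell, leaving R2C2 = 5.
F is a freebie, which forces R2C3 = 3.
Cage j is a single given cell, leaving R3C1 = 2.
E is a freebie, which forces R3C2 = 1.
I is a freebie, which forces R5C3 = 1.
Cage d needs sum 7, which forces R1C2 = 2.
Cage a has sum 11, leaving R3C3 = 5.
Cage a has sum 11, leaving R3C4 = 3.
Row 3 now contains 5, so R3C5 = 4.
Cage a has sum 11; hence R4C3 = 2.
Cage a has sum 11; hence R4C4 = 1.
Row 4 already has 1, leaving R4C5 = 5.
Column 5 now contains 5, which forces R5C5 = 2.
5 is placed in column 3; hence R1C3 = 4.
Cage b has sum 12, so R1C4 = 5.
Cage b needs sum 12; hence R2C4 = 2.
2 is placed in column 5, leaving R2C5 = 1.
Cage c has sum 15, so R4C1 = 3.
The 4 cells of cage c must have sum 15, so R4C2 = 4.
Cage c needs sum 15, leaving R5C1 = 5.
Cage c needs sum 15, which forces R5C2 = 3.
Cage g has sum 15, leaving R5C4 = 4.
4 is placed in row 1, so R1C1 = 1.
Row 2 now contains 1; hence R2C1 = 4.
Completed grid: 1 2 4 5 3 / 4 5 3 2 1 / 2 1 5 3 4 / 3 4 2 1 5 / 5 3 1 4 2.

2 1 5 3 4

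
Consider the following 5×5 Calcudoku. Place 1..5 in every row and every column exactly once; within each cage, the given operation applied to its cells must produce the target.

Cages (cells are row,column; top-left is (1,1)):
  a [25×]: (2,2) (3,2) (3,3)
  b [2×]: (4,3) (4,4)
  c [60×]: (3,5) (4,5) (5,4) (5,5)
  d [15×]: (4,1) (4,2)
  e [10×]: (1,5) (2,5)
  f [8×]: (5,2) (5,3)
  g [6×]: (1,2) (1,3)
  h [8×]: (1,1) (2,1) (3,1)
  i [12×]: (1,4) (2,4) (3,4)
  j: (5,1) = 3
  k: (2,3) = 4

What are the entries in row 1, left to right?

Cage a needs product 25, so (2,2) = 5.
K is a freebie, so (2,3) = 4.
Row 2 now contains 5, so (2,5) = 2.
The 3 cells of cage a must have product 25; hence (3,2) = 1.
Cage a needs product 25, leaving (3,3) = 5.
Column 2 now contains 5, so (4,2) = 3.
J is a freebie, so (5,1) = 3.
Column 3 now contains 4, which forces (5,3) = 2.
Column 2 now contains 3, so (1,2) = 2.
Column 3 already has 2; hence (1,3) = 3.
2 is placed in column 5, leaving (1,5) = 5.
2 is placed in row 2, so (2,1) = 1.
Row 2 now contains 1, leaving (2,4) = 3.
3 is placed in column 4, leaving (3,4) = 4.
Cage c needs product 60, leaving (3,5) = 3.
3 is placed in row 4, leaving (4,1) = 5.
Column 3 already has 2, which forces (4,3) = 1.
The two cells of cage b must have product 2, which forces (4,4) = 2.
1 is placed in row 4, so (4,5) = 4.
Row 5 now contains 2; hence (5,2) = 4.
Column 5 already has 4; hence (5,5) = 1.
2 is placed in row 1, leaving (1,1) = 4.
Column 4 now contains 4, which forces (1,4) = 1.
4 is placed in row 3, so (3,1) = 2.
1 is placed in row 5, leaving (5,4) = 5.
Completed grid: 4 2 3 1 5 / 1 5 4 3 2 / 2 1 5 4 3 / 5 3 1 2 4 / 3 4 2 5 1.

4 2 3 1 5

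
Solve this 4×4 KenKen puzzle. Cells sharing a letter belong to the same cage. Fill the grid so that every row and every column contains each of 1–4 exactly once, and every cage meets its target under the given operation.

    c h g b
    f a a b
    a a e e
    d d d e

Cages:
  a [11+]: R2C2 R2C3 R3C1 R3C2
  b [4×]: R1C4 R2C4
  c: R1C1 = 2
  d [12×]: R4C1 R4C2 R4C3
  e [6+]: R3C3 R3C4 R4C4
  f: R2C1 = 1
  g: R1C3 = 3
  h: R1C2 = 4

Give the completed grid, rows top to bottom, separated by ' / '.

Cage c is a single given cell, so R1C1 = 2.
Cage h is a single given cell, which forces R1C2 = 4.
G is a freebie, which forces R1C3 = 3.
4 is placed in row 1; hence R1C4 = 1.
Cage f is a single given cell, which forces R2C1 = 1.
Column 4 already has 1, leaving R2C4 = 4.
The 4 cells of cage a must have sum 11, leaving R2C2 = 3.
4 is placed in row 2; hence R2C3 = 2.
The 4 cells of cage a must have sum 11, leaving R3C1 = 4.
Cage a needs sum 11, leaving R3C2 = 2.
The 3 cells of cage e must have sum 6; hence R3C3 = 1.
Row 3 already has 2, which forces R3C4 = 3.
Column 1 now contains 4, leaving R4C1 = 3.
Column 2 now contains 3, leaving R4C2 = 1.
Column 3 already has 1, which forces R4C3 = 4.
Column 4 already has 3, which forces R4C4 = 2.

2 4 3 1 / 1 3 2 4 / 4 2 1 3 / 3 1 4 2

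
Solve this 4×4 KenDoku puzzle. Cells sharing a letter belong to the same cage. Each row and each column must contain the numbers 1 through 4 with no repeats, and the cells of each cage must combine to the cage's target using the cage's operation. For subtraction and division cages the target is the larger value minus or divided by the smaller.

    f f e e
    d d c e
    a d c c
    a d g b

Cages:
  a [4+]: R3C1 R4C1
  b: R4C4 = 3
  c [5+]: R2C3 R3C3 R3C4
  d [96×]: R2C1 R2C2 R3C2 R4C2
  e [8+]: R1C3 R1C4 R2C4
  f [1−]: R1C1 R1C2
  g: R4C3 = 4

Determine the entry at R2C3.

The 4 cells of cage d must have product 96; hence R2C1 = 4.
Cage g is a single given cell, which forces R4C3 = 4.
B is a freebie, leaving R4C4 = 3.
The 3 cells of cage e must have sum 8, so R1C4 = 4.
Cage d has product 96, leaving R2C2 = 3.
The two cells of cage a must have sum 4, which forces R3C1 = 3.
The 4 cells of cage d must have product 96, leaving R3C2 = 4.
Row 3 already has 3, leaving R3C3 = 1.
1 is placed in row 3; hence R3C4 = 2.
Row 4 now contains 3; hence R4C1 = 1.
Row 4 now contains 3; hence R4C2 = 2.
Column 1 now contains 1, so R1C1 = 2.
2 is placed in column 2, so R1C2 = 1.
Cage e has sum 8, leaving R1C3 = 3.
Column 3 already has 1, so R2C3 = 2.
2 is placed in column 4, leaving R2C4 = 1.
Completed grid: 2 1 3 4 / 4 3 2 1 / 3 4 1 2 / 1 2 4 3.

2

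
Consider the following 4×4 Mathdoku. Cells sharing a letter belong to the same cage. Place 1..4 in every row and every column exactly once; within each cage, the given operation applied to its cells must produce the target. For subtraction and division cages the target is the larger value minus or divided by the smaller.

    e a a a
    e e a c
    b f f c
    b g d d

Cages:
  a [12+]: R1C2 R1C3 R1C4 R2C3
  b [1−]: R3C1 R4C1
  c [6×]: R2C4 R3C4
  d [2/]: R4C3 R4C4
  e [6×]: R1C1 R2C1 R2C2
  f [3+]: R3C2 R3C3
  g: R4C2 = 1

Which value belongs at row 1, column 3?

G is a freebie, so R4C2 = 1.
1 is placed in column 2, leaving R3C2 = 2.
Cage f needs two cells with sum 3, leaving R3C3 = 1.
Row 3 already has 2, leaving R3C4 = 3.
Column 2 now contains 2, which forces R2C2 = 3.
Row 2 now contains 3; hence R2C3 = 4.
Column 4 now contains 3, so R2C4 = 2.
Row 3 now contains 3, leaving R3C1 = 4.
The two cells of cage b must have difference 1, which forces R4C1 = 3.
Column 3 already has 4; hence R4C3 = 2.
Column 4 already has 2, so R4C4 = 4.
Cage e needs product 6; hence R1C1 = 2.
Column 2 already has 3, so R1C2 = 4.
Column 3 now contains 2, so R1C3 = 3.
4 is placed in column 4, which forces R1C4 = 1.
Row 2 now contains 2, so R2C1 = 1.
The full grid is 2 4 3 1 / 1 3 4 2 / 4 2 1 3 / 3 1 2 4.

3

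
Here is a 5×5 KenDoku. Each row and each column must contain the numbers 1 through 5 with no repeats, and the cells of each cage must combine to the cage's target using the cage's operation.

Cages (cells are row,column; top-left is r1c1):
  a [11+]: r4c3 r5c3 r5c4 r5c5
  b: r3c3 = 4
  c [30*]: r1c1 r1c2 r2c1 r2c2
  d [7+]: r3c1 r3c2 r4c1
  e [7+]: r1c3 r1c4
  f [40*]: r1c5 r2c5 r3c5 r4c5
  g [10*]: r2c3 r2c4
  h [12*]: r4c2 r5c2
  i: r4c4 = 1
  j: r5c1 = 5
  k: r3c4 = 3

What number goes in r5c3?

B is a freebie, which forces r3c3 = 4.
Cage k is a single given cell, so r3c4 = 3.
Cage i is a single given cell; hence r4c4 = 1.
J is a freebie, leaving r5c1 = 5.
The 3 cells of cage d must have sum 7, leaving r4c1 = 4.
Row 4 already has 4, leaving r4c2 = 3.
Column 2 already has 3, which forces r5c2 = 4.
Row 5 already has 4, so r5c4 = 2.
Cage g needs two cells with product 10; hence r2c3 = 2.
2 is placed in column 4, leaving r2c4 = 5.
The 4 cells of cage a must have sum 11, which forces r4c3 = 5.
5 is placed in row 4; hence r4c5 = 2.
Cage c needs product 30; hence r1c1 = 2.
Cage c has product 30, leaving r1c2 = 5.
Column 3 now contains 2; hence r1c3 = 3.
Column 4 now contains 5, so r1c4 = 4.
Row 1 already has 4, leaving r1c5 = 1.
Cage c needs product 30, so r2c1 = 3.
Row 2 now contains 5, so r2c2 = 1.
1 is placed in column 5, leaving r2c5 = 4.
2 is placed in column 1, so r3c1 = 1.
Column 2 now contains 1, which forces r3c2 = 2.
1 is placed in column 5, which forces r3c5 = 5.
3 is placed in column 3; hence r5c3 = 1.
1 is placed in column 5, which forces r5c5 = 3.
Completed grid: 2 5 3 4 1 / 3 1 2 5 4 / 1 2 4 3 5 / 4 3 5 1 2 / 5 4 1 2 3.

1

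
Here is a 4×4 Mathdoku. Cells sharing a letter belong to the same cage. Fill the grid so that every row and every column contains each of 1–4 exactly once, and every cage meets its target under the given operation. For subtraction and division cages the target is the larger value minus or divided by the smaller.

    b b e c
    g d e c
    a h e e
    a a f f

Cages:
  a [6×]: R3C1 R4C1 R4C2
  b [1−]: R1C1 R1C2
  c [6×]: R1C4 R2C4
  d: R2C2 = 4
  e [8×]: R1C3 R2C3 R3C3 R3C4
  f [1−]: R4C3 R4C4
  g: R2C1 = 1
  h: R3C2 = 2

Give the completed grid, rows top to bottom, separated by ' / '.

4 3 1 2 / 1 4 2 3 / 3 2 4 1 / 2 1 3 4

Cage g is a single given cell, which forces R2C1 = 1.
Cage d is given, leaving R2C2 = 4.
Row 2 already has 4, leaving R2C3 = 2.
Row 2 now contains 2; hence R2C4 = 3.
Cage h is a single given cell, leaving R3C2 = 2.
Column 3 now contains 2, which forces R3C3 = 4.
Cage e needs product 8, so R3C4 = 1.
4 is placed in column 3; hence R1C3 = 1.
Column 4 already has 3, leaving R1C4 = 2.
Row 3 already has 2; hence R3C1 = 3.
Cage a needs product 6, which forces R4C1 = 2.
Cage a has product 6, which forces R4C2 = 1.
Column 3 already has 1, so R4C3 = 3.
Column 4 already has 2, so R4C4 = 4.
2 is placed in row 1; hence R1C1 = 4.
1 is placed in row 1; hence R1C2 = 3.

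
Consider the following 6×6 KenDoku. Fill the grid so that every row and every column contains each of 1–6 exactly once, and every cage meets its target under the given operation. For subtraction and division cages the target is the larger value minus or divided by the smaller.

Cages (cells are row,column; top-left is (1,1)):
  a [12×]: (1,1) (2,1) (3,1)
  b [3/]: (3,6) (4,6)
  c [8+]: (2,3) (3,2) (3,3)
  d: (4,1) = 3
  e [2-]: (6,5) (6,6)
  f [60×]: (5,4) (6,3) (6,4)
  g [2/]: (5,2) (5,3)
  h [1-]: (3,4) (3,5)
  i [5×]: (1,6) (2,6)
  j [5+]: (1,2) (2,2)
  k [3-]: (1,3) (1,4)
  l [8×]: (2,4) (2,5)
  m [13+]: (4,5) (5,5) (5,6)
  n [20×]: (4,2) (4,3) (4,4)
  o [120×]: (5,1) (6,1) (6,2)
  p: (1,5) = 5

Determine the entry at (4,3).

Cage p is a single given cell, which forces (1,5) = 5.
Row 1 now contains 5, leaving (1,6) = 1.
1 is placed in column 6, so (2,6) = 5.
Cage d is a single given cell, leaving (4,1) = 3.
In row 1, 4 can only go at (1,2), so (1,2) = 4.
The two cells of cage j must have sum 5, so (2,2) = 1.
1 is placed in column 2; hence (4,2) = 5.
5 is placed in column 2, which forces (6,2) = 6.
Cage a needs product 12, leaving (3,1) = 1.
Row 1 needs a 2, and only (1,1) is open for it.
2 is placed in column 1, which forces (2,1) = 6.
Row 2 needs a 3, and only (2,3) is open for it.
3 is placed in column 3, leaving (1,3) = 6.
Cage k's pair has difference 3, which forces (1,4) = 3.
Cage c has sum 8; hence (3,2) = 3.
Cage c needs sum 8, which forces (3,3) = 2.
Row 3 now contains 2, leaving (3,6) = 6.
Column 6 now contains 6, which forces (4,6) = 2.
Column 2 already has 3, leaving (5,2) = 2.
Cage h needs two cells with difference 1, which forces (3,4) = 5.
6 is placed in row 3, which forces (3,5) = 4.
Column 5 now contains 4; hence (4,5) = 6.
The 3 cells of cage f must have product 60, leaving (5,4) = 6.
6 is placed in column 5, so (5,5) = 3.
Row 5 now contains 3; hence (5,6) = 4.
The 3 cells of cage f must have product 60, leaving (6,3) = 5.
Cage f has product 60, which forces (6,4) = 2.
2 is placed in row 6, so (6,5) = 1.
4 is placed in column 6, leaving (6,6) = 3.
Column 4 already has 2; hence (2,4) = 4.
Column 5 now contains 4, so (2,5) = 2.
4 is placed in column 4, leaving (4,4) = 1.
4 is placed in row 5; hence (5,1) = 5.
4 is placed in row 5, leaving (5,3) = 1.
Row 6 already has 5; hence (6,1) = 4.
Row 4 already has 1, so (4,3) = 4.
Filled in: 2 4 6 3 5 1 / 6 1 3 4 2 5 / 1 3 2 5 4 6 / 3 5 4 1 6 2 / 5 2 1 6 3 4 / 4 6 5 2 1 3.

4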